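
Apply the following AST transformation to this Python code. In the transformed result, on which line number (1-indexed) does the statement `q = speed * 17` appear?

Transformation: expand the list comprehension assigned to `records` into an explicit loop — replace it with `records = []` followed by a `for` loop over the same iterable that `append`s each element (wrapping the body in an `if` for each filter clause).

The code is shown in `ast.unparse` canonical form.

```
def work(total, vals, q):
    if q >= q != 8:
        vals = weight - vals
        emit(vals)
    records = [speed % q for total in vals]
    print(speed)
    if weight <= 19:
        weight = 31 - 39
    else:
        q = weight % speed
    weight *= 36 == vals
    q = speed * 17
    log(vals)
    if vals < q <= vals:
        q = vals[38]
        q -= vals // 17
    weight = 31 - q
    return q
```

14

Transformed code:
def work(total, vals, q):
    if q >= q != 8:
        vals = weight - vals
        emit(vals)
    records = []
    for total in vals:
        records.append(speed % q)
    print(speed)
    if weight <= 19:
        weight = 31 - 39
    else:
        q = weight % speed
    weight *= 36 == vals
    q = speed * 17
    log(vals)
    if vals < q <= vals:
        q = vals[38]
        q -= vals // 17
    weight = 31 - q
    return q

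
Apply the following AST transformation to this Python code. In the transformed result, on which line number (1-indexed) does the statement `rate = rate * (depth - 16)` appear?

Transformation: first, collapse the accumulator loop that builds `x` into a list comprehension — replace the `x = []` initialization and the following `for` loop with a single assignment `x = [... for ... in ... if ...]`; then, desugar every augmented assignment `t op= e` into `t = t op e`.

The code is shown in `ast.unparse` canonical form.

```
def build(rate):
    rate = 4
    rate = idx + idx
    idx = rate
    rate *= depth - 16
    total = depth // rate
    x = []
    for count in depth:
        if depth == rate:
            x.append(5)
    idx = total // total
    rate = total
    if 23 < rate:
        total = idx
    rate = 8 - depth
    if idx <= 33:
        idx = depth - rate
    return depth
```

5

Transformed code:
def build(rate):
    rate = 4
    rate = idx + idx
    idx = rate
    rate = rate * (depth - 16)
    total = depth // rate
    x = [5 for count in depth if depth == rate]
    idx = total // total
    rate = total
    if 23 < rate:
        total = idx
    rate = 8 - depth
    if idx <= 33:
        idx = depth - rate
    return depth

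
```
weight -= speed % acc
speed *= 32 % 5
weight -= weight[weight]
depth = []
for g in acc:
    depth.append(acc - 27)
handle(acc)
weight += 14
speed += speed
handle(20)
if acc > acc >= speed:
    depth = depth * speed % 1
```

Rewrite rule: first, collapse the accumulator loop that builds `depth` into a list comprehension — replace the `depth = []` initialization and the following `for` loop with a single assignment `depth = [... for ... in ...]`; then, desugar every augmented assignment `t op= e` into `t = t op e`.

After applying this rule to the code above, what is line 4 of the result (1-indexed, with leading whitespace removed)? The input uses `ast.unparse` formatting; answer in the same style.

depth = [acc - 27 for g in acc]

Transformed code:
weight = weight - speed % acc
speed = speed * (32 % 5)
weight = weight - weight[weight]
depth = [acc - 27 for g in acc]
handle(acc)
weight = weight + 14
speed = speed + speed
handle(20)
if acc > acc >= speed:
    depth = depth * speed % 1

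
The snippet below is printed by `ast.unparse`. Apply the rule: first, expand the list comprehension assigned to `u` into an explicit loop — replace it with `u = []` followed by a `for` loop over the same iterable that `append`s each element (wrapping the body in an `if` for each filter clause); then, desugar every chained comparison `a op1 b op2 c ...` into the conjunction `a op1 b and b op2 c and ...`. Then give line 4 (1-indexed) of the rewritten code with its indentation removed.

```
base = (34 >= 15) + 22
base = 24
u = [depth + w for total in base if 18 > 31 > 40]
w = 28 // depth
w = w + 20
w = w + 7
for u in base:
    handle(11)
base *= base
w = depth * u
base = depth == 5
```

for total in base:

Transformed code:
base = (34 >= 15) + 22
base = 24
u = []
for total in base:
    if 18 > 31 and 31 > 40:
        u.append(depth + w)
w = 28 // depth
w = w + 20
w = w + 7
for u in base:
    handle(11)
base *= base
w = depth * u
base = depth == 5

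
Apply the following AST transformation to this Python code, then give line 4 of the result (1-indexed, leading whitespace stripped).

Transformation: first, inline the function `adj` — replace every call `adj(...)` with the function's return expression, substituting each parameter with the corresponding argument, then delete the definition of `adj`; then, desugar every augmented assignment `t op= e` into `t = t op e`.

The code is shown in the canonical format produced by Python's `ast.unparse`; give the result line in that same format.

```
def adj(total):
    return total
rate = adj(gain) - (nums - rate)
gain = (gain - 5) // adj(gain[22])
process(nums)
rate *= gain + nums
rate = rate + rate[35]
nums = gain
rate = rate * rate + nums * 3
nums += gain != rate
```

Transformed code:
rate = gain - (nums - rate)
gain = (gain - 5) // gain[22]
process(nums)
rate = rate * (gain + nums)
rate = rate + rate[35]
nums = gain
rate = rate * rate + nums * 3
nums = nums + (gain != rate)

rate = rate * (gain + nums)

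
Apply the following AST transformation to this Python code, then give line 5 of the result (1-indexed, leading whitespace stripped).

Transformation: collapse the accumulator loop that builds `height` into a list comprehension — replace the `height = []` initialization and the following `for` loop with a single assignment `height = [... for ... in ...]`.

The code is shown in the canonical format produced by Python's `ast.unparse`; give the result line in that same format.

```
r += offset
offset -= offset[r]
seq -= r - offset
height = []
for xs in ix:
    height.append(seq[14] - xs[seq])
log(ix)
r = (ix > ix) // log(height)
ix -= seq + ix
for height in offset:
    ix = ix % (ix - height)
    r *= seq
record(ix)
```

log(ix)

Transformed code:
r += offset
offset -= offset[r]
seq -= r - offset
height = [seq[14] - xs[seq] for xs in ix]
log(ix)
r = (ix > ix) // log(height)
ix -= seq + ix
for height in offset:
    ix = ix % (ix - height)
    r *= seq
record(ix)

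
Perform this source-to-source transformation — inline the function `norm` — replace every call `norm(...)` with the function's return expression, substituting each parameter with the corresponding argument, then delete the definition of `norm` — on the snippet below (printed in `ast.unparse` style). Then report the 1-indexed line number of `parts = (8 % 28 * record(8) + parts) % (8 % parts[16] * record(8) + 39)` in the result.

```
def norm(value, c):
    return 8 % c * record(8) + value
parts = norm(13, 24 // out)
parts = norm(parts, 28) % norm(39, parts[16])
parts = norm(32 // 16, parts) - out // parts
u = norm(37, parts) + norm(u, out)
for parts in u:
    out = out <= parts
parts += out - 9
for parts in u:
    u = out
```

Transformed code:
parts = 8 % (24 // out) * record(8) + 13
parts = (8 % 28 * record(8) + parts) % (8 % parts[16] * record(8) + 39)
parts = 8 % parts * record(8) + 32 // 16 - out // parts
u = 8 % parts * record(8) + 37 + (8 % out * record(8) + u)
for parts in u:
    out = out <= parts
parts += out - 9
for parts in u:
    u = out

2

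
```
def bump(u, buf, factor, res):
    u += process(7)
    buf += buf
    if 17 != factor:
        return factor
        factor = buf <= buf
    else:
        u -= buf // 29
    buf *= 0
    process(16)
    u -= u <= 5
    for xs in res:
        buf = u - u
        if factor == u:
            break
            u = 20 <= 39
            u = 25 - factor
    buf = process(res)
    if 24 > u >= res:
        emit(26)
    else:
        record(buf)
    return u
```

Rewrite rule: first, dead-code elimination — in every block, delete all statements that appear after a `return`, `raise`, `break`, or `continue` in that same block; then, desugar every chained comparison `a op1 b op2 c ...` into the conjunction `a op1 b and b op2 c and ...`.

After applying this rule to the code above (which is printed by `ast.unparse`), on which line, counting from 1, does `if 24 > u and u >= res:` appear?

16

Transformed code:
def bump(u, buf, factor, res):
    u += process(7)
    buf += buf
    if 17 != factor:
        return factor
    else:
        u -= buf // 29
    buf *= 0
    process(16)
    u -= u <= 5
    for xs in res:
        buf = u - u
        if factor == u:
            break
    buf = process(res)
    if 24 > u and u >= res:
        emit(26)
    else:
        record(buf)
    return u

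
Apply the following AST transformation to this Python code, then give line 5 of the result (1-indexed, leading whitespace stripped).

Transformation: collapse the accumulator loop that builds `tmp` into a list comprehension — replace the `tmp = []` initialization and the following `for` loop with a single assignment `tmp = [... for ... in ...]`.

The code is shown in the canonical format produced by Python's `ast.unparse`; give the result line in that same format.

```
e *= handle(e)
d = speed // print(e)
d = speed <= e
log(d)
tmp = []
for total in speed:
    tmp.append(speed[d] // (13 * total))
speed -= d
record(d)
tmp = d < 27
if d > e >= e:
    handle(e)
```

Transformed code:
e *= handle(e)
d = speed // print(e)
d = speed <= e
log(d)
tmp = [speed[d] // (13 * total) for total in speed]
speed -= d
record(d)
tmp = d < 27
if d > e >= e:
    handle(e)

tmp = [speed[d] // (13 * total) for total in speed]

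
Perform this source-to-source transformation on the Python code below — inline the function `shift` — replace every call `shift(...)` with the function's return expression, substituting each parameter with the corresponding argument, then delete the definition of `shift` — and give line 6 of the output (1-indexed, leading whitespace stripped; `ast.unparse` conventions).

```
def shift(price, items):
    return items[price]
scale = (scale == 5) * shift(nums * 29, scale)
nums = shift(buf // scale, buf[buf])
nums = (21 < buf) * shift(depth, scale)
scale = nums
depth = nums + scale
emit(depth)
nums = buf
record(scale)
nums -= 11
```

Transformed code:
scale = (scale == 5) * scale[nums * 29]
nums = buf[buf][buf // scale]
nums = (21 < buf) * scale[depth]
scale = nums
depth = nums + scale
emit(depth)
nums = buf
record(scale)
nums -= 11

emit(depth)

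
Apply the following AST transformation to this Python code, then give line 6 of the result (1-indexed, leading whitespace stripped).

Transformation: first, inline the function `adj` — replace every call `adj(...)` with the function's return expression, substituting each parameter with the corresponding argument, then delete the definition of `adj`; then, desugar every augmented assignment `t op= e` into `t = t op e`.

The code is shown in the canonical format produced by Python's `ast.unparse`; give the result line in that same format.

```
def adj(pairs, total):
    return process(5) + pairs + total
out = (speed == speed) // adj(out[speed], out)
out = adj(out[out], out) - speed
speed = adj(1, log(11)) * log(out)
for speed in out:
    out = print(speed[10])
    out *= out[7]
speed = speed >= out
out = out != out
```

Transformed code:
out = (speed == speed) // (process(5) + out[speed] + out)
out = process(5) + out[out] + out - speed
speed = (process(5) + 1 + log(11)) * log(out)
for speed in out:
    out = print(speed[10])
    out = out * out[7]
speed = speed >= out
out = out != out

out = out * out[7]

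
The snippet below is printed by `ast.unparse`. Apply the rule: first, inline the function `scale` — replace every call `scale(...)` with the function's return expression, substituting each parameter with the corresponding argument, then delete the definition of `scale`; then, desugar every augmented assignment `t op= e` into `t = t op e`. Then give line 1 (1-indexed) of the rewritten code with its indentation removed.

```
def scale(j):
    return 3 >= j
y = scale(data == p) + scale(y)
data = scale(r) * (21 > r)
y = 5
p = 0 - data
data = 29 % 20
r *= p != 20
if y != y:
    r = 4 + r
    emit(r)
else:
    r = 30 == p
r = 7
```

Transformed code:
y = (3 >= (data == p)) + (3 >= y)
data = (3 >= r) * (21 > r)
y = 5
p = 0 - data
data = 29 % 20
r = r * (p != 20)
if y != y:
    r = 4 + r
    emit(r)
else:
    r = 30 == p
r = 7

y = (3 >= (data == p)) + (3 >= y)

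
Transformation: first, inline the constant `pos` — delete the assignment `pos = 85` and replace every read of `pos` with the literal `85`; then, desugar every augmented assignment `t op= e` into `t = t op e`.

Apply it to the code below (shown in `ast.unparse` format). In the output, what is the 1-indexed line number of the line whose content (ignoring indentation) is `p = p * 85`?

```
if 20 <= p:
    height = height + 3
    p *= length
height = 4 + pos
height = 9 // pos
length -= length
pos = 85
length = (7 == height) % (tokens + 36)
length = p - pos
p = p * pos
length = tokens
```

Transformed code:
if 20 <= p:
    height = height + 3
    p = p * length
height = 4 + 85
height = 9 // 85
length = length - length
length = (7 == height) % (tokens + 36)
length = p - 85
p = p * 85
length = tokens

9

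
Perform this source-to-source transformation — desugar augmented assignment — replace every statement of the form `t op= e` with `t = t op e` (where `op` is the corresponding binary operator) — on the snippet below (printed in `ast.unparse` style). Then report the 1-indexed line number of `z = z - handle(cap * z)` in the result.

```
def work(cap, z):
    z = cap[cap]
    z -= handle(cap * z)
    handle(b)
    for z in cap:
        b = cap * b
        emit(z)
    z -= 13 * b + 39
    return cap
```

3

Transformed code:
def work(cap, z):
    z = cap[cap]
    z = z - handle(cap * z)
    handle(b)
    for z in cap:
        b = cap * b
        emit(z)
    z = z - (13 * b + 39)
    return cap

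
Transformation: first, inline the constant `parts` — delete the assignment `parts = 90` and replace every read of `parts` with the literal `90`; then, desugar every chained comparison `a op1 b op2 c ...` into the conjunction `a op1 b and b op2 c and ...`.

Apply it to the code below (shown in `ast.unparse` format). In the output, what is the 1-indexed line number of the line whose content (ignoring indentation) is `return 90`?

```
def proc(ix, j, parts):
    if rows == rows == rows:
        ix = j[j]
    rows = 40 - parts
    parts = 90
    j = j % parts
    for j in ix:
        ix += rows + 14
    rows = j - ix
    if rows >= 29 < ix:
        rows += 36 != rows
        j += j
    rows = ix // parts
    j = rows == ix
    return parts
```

Transformed code:
def proc(ix, j, parts):
    if rows == rows and rows == rows:
        ix = j[j]
    rows = 40 - 90
    j = j % 90
    for j in ix:
        ix += rows + 14
    rows = j - ix
    if rows >= 29 and 29 < ix:
        rows += 36 != rows
        j += j
    rows = ix // 90
    j = rows == ix
    return 90

14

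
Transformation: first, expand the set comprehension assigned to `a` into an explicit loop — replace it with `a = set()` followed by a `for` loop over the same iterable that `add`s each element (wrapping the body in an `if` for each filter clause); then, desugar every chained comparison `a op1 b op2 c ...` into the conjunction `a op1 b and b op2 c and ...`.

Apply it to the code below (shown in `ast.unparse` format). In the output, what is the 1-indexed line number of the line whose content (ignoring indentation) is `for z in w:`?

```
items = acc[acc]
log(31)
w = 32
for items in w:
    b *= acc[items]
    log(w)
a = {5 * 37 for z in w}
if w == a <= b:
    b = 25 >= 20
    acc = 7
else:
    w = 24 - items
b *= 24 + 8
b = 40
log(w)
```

Transformed code:
items = acc[acc]
log(31)
w = 32
for items in w:
    b *= acc[items]
    log(w)
a = set()
for z in w:
    a.add(5 * 37)
if w == a and a <= b:
    b = 25 >= 20
    acc = 7
else:
    w = 24 - items
b *= 24 + 8
b = 40
log(w)

8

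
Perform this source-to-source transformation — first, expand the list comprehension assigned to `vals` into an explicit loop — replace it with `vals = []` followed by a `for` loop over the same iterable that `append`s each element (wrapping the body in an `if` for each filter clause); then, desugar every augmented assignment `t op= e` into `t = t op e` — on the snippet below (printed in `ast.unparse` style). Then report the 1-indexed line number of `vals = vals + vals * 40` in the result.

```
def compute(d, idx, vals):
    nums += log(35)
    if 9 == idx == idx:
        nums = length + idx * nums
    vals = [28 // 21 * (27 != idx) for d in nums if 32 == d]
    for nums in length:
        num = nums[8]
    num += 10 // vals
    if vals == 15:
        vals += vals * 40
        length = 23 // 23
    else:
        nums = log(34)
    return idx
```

Transformed code:
def compute(d, idx, vals):
    nums = nums + log(35)
    if 9 == idx == idx:
        nums = length + idx * nums
    vals = []
    for d in nums:
        if 32 == d:
            vals.append(28 // 21 * (27 != idx))
    for nums in length:
        num = nums[8]
    num = num + 10 // vals
    if vals == 15:
        vals = vals + vals * 40
        length = 23 // 23
    else:
        nums = log(34)
    return idx

13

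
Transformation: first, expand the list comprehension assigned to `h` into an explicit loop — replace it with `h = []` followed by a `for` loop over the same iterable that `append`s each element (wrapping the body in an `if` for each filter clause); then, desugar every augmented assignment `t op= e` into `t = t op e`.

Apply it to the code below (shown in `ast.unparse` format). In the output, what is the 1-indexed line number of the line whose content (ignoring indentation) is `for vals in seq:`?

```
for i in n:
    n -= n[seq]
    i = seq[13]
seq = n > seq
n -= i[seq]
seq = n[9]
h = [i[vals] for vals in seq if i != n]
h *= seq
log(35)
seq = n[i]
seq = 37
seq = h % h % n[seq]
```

8

Transformed code:
for i in n:
    n = n - n[seq]
    i = seq[13]
seq = n > seq
n = n - i[seq]
seq = n[9]
h = []
for vals in seq:
    if i != n:
        h.append(i[vals])
h = h * seq
log(35)
seq = n[i]
seq = 37
seq = h % h % n[seq]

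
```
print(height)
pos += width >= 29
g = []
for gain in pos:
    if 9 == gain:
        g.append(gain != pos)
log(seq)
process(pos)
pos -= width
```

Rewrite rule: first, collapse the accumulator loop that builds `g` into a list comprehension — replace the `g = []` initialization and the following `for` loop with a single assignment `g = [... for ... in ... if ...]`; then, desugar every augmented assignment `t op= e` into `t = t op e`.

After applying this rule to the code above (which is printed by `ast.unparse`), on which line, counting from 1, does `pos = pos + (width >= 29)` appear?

2

Transformed code:
print(height)
pos = pos + (width >= 29)
g = [gain != pos for gain in pos if 9 == gain]
log(seq)
process(pos)
pos = pos - width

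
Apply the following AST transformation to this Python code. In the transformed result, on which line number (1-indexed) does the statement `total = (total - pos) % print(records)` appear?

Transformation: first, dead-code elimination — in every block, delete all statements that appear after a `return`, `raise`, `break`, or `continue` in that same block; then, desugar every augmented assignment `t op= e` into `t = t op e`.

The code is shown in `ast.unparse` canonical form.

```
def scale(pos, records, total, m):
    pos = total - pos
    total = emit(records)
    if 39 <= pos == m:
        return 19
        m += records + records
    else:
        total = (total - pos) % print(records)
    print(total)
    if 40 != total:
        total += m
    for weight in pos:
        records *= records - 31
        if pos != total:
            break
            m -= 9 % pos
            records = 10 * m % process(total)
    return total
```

Transformed code:
def scale(pos, records, total, m):
    pos = total - pos
    total = emit(records)
    if 39 <= pos == m:
        return 19
    else:
        total = (total - pos) % print(records)
    print(total)
    if 40 != total:
        total = total + m
    for weight in pos:
        records = records * (records - 31)
        if pos != total:
            break
    return total

7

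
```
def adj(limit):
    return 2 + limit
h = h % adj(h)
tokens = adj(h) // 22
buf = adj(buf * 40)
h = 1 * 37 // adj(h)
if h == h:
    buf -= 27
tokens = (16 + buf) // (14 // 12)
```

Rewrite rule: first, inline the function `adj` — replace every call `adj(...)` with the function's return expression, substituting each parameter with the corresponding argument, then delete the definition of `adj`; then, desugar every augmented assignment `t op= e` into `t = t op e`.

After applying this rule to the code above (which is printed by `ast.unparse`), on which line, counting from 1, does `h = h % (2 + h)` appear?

1

Transformed code:
h = h % (2 + h)
tokens = (2 + h) // 22
buf = 2 + buf * 40
h = 1 * 37 // (2 + h)
if h == h:
    buf = buf - 27
tokens = (16 + buf) // (14 // 12)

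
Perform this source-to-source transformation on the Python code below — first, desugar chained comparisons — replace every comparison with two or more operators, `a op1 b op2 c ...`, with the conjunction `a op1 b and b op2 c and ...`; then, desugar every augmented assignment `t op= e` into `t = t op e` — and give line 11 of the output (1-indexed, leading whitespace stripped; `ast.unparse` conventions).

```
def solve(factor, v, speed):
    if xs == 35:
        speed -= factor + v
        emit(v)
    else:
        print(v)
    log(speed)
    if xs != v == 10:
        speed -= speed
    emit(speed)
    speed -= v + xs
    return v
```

Transformed code:
def solve(factor, v, speed):
    if xs == 35:
        speed = speed - (factor + v)
        emit(v)
    else:
        print(v)
    log(speed)
    if xs != v and v == 10:
        speed = speed - speed
    emit(speed)
    speed = speed - (v + xs)
    return v

speed = speed - (v + xs)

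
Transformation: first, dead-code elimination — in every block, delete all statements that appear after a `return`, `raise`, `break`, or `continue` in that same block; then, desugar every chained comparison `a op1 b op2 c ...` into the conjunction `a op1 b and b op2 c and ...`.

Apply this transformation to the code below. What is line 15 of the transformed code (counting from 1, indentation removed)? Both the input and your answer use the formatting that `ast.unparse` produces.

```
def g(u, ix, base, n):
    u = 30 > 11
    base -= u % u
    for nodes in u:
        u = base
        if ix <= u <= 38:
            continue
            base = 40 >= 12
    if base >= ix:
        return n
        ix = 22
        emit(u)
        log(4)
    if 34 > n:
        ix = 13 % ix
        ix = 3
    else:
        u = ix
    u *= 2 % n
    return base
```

u *= 2 % n

Transformed code:
def g(u, ix, base, n):
    u = 30 > 11
    base -= u % u
    for nodes in u:
        u = base
        if ix <= u and u <= 38:
            continue
    if base >= ix:
        return n
    if 34 > n:
        ix = 13 % ix
        ix = 3
    else:
        u = ix
    u *= 2 % n
    return base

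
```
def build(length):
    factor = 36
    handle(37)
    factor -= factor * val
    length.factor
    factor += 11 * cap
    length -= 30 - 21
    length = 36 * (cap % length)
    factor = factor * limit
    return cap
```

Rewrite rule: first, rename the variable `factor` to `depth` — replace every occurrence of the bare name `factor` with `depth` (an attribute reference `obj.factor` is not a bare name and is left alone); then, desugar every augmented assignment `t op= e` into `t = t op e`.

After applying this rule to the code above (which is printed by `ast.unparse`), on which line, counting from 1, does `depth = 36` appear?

Transformed code:
def build(length):
    depth = 36
    handle(37)
    depth = depth - depth * val
    length.factor
    depth = depth + 11 * cap
    length = length - (30 - 21)
    length = 36 * (cap % length)
    depth = depth * limit
    return cap

2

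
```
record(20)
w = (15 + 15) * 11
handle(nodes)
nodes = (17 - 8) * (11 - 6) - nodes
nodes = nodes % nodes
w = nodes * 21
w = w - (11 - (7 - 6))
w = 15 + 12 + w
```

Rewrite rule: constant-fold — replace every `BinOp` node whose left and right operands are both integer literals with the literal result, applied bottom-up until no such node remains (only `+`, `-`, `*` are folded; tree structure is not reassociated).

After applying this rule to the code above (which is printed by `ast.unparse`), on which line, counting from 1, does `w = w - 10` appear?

Transformed code:
record(20)
w = 330
handle(nodes)
nodes = 45 - nodes
nodes = nodes % nodes
w = nodes * 21
w = w - 10
w = 27 + w

7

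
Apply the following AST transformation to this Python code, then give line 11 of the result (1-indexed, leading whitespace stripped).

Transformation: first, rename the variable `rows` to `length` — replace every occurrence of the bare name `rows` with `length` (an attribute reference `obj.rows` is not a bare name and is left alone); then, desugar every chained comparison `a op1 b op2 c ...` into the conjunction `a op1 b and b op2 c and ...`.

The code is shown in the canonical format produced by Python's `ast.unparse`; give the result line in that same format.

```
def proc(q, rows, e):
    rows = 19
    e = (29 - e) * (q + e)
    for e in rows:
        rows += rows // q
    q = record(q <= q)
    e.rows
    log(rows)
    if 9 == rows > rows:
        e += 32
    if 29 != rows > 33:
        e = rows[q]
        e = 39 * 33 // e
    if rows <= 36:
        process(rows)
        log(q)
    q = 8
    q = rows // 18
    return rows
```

if 29 != length and length > 33:

Transformed code:
def proc(q, length, e):
    length = 19
    e = (29 - e) * (q + e)
    for e in length:
        length += length // q
    q = record(q <= q)
    e.rows
    log(length)
    if 9 == length and length > length:
        e += 32
    if 29 != length and length > 33:
        e = length[q]
        e = 39 * 33 // e
    if length <= 36:
        process(length)
        log(q)
    q = 8
    q = length // 18
    return length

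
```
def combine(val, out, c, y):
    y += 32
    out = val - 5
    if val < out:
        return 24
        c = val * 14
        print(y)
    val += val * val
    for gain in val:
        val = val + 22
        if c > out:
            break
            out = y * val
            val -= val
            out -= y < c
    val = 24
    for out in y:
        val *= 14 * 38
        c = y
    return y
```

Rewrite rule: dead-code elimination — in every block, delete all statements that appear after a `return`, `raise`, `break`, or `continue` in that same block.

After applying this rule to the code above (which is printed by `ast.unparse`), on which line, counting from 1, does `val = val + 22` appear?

Transformed code:
def combine(val, out, c, y):
    y += 32
    out = val - 5
    if val < out:
        return 24
    val += val * val
    for gain in val:
        val = val + 22
        if c > out:
            break
    val = 24
    for out in y:
        val *= 14 * 38
        c = y
    return y

8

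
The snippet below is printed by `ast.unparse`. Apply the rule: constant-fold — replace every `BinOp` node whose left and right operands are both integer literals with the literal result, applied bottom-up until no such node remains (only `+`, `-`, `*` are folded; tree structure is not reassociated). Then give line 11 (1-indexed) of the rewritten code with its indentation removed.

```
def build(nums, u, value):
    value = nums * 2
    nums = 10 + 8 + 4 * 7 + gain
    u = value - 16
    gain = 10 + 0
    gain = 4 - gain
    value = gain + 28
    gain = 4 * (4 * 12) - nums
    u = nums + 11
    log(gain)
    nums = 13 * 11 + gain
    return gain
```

nums = 143 + gain

Transformed code:
def build(nums, u, value):
    value = nums * 2
    nums = 46 + gain
    u = value - 16
    gain = 10
    gain = 4 - gain
    value = gain + 28
    gain = 192 - nums
    u = nums + 11
    log(gain)
    nums = 143 + gain
    return gain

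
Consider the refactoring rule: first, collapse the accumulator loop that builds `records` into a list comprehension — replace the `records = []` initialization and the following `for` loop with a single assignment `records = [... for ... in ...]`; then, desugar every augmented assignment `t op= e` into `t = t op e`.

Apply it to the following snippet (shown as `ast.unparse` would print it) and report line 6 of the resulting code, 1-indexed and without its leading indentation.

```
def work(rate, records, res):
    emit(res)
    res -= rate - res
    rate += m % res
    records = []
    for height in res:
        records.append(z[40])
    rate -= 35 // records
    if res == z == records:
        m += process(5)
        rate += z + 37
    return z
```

Transformed code:
def work(rate, records, res):
    emit(res)
    res = res - (rate - res)
    rate = rate + m % res
    records = [z[40] for height in res]
    rate = rate - 35 // records
    if res == z == records:
        m = m + process(5)
        rate = rate + (z + 37)
    return z

rate = rate - 35 // records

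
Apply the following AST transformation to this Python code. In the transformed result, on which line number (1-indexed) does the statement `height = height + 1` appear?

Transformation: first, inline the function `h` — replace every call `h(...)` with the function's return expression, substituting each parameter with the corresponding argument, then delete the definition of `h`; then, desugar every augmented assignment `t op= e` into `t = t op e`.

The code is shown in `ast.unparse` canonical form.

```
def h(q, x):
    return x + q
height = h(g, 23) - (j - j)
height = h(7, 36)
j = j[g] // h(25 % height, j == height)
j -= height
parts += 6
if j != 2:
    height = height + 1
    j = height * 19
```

Transformed code:
height = 23 + g - (j - j)
height = 36 + 7
j = j[g] // ((j == height) + 25 % height)
j = j - height
parts = parts + 6
if j != 2:
    height = height + 1
    j = height * 19

7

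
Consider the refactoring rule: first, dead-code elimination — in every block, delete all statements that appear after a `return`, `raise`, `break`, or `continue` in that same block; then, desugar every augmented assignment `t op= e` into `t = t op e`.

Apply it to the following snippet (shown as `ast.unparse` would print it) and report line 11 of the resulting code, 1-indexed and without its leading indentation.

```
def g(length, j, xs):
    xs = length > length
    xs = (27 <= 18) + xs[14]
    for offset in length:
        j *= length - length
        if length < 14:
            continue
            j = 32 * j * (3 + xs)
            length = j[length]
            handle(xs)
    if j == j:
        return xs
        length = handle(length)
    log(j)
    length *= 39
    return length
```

length = length * 39

Transformed code:
def g(length, j, xs):
    xs = length > length
    xs = (27 <= 18) + xs[14]
    for offset in length:
        j = j * (length - length)
        if length < 14:
            continue
    if j == j:
        return xs
    log(j)
    length = length * 39
    return length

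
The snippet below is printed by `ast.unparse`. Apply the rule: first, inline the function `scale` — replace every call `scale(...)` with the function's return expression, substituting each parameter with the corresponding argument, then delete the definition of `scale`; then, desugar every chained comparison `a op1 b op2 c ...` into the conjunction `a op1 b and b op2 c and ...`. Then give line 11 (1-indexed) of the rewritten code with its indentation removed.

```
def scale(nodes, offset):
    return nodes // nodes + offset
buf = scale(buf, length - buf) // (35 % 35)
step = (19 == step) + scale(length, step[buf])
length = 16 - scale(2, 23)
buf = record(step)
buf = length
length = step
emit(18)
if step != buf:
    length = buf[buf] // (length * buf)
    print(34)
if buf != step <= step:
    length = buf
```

Transformed code:
buf = (buf // buf + (length - buf)) // (35 % 35)
step = (19 == step) + (length // length + step[buf])
length = 16 - (2 // 2 + 23)
buf = record(step)
buf = length
length = step
emit(18)
if step != buf:
    length = buf[buf] // (length * buf)
    print(34)
if buf != step and step <= step:
    length = buf

if buf != step and step <= step:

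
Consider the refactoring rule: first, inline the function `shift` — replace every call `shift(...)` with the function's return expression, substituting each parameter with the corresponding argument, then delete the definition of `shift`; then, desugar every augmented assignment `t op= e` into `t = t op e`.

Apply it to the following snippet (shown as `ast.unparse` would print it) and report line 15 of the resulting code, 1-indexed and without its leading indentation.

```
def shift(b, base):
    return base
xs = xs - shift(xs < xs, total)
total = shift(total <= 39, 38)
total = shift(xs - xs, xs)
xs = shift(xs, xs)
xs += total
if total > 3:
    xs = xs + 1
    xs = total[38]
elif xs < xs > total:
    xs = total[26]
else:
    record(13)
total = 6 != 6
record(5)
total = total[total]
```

Transformed code:
xs = xs - total
total = 38
total = xs
xs = xs
xs = xs + total
if total > 3:
    xs = xs + 1
    xs = total[38]
elif xs < xs > total:
    xs = total[26]
else:
    record(13)
total = 6 != 6
record(5)
total = total[total]

total = total[total]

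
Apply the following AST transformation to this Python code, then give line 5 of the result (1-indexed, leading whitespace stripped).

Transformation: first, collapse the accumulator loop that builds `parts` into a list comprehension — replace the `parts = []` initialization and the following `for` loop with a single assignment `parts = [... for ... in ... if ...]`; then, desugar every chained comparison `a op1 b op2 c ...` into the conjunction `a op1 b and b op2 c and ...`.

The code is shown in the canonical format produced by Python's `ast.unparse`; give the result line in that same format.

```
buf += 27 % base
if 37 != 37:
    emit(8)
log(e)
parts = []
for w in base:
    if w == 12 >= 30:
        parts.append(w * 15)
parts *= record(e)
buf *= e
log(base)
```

Transformed code:
buf += 27 % base
if 37 != 37:
    emit(8)
log(e)
parts = [w * 15 for w in base if w == 12 and 12 >= 30]
parts *= record(e)
buf *= e
log(base)

parts = [w * 15 for w in base if w == 12 and 12 >= 30]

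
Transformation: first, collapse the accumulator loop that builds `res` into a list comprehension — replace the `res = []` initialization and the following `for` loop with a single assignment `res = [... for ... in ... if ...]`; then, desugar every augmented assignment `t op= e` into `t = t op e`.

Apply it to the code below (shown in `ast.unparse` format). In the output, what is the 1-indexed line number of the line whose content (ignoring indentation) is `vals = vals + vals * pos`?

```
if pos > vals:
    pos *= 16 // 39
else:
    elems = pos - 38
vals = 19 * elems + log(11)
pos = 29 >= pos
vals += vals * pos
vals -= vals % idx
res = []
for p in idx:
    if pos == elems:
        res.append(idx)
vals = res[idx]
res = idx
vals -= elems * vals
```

7

Transformed code:
if pos > vals:
    pos = pos * (16 // 39)
else:
    elems = pos - 38
vals = 19 * elems + log(11)
pos = 29 >= pos
vals = vals + vals * pos
vals = vals - vals % idx
res = [idx for p in idx if pos == elems]
vals = res[idx]
res = idx
vals = vals - elems * vals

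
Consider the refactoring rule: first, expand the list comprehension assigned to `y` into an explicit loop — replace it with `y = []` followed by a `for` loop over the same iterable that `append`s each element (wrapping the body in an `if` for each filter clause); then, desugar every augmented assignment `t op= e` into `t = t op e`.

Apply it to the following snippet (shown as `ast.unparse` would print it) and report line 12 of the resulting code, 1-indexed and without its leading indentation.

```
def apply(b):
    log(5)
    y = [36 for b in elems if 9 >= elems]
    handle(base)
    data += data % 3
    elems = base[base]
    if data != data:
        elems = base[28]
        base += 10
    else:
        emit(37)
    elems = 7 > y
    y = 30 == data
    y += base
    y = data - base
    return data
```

Transformed code:
def apply(b):
    log(5)
    y = []
    for b in elems:
        if 9 >= elems:
            y.append(36)
    handle(base)
    data = data + data % 3
    elems = base[base]
    if data != data:
        elems = base[28]
        base = base + 10
    else:
        emit(37)
    elems = 7 > y
    y = 30 == data
    y = y + base
    y = data - base
    return data

base = base + 10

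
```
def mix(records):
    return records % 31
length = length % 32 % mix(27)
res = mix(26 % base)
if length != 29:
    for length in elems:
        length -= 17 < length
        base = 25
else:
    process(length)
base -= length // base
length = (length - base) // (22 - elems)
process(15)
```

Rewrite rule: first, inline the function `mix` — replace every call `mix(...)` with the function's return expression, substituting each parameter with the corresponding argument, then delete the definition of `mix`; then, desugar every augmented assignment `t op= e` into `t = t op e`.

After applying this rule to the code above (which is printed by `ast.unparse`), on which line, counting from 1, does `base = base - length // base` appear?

9

Transformed code:
length = length % 32 % (27 % 31)
res = 26 % base % 31
if length != 29:
    for length in elems:
        length = length - (17 < length)
        base = 25
else:
    process(length)
base = base - length // base
length = (length - base) // (22 - elems)
process(15)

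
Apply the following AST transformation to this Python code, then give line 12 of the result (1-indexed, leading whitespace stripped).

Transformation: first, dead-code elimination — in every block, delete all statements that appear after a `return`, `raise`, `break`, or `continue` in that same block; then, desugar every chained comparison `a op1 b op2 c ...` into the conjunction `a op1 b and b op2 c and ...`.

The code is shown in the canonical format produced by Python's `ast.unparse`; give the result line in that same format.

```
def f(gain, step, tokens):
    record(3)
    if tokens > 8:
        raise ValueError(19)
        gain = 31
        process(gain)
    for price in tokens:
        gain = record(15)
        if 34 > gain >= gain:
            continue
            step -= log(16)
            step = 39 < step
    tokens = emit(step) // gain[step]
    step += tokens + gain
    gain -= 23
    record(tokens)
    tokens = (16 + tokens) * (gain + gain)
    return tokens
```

record(tokens)

Transformed code:
def f(gain, step, tokens):
    record(3)
    if tokens > 8:
        raise ValueError(19)
    for price in tokens:
        gain = record(15)
        if 34 > gain and gain >= gain:
            continue
    tokens = emit(step) // gain[step]
    step += tokens + gain
    gain -= 23
    record(tokens)
    tokens = (16 + tokens) * (gain + gain)
    return tokens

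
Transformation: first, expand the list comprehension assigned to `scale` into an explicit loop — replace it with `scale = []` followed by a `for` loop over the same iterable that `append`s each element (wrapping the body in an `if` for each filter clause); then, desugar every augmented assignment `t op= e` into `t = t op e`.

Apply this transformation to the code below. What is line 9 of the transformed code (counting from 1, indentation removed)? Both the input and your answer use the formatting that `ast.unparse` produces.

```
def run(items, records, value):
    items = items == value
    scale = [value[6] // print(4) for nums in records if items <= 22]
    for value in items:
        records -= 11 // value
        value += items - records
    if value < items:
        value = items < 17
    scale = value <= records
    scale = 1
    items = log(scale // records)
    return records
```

value = value + (items - records)

Transformed code:
def run(items, records, value):
    items = items == value
    scale = []
    for nums in records:
        if items <= 22:
            scale.append(value[6] // print(4))
    for value in items:
        records = records - 11 // value
        value = value + (items - records)
    if value < items:
        value = items < 17
    scale = value <= records
    scale = 1
    items = log(scale // records)
    return records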